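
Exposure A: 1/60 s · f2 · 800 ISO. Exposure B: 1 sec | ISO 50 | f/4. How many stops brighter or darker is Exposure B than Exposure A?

same exposure (0 stops)

Aperture: f/2 → f/2.8 → f/4 — 2 stops smaller aperture (darker).
Shutter speed: 1/60 → 1/30 → 1/15 → 1/8 → 1/4 → 1/2 → 1 — 6 stops slower (brighter).
ISO: 800 → 400 → 200 → 100 → 50 — 4 stops dropped (darker).
Net: −2 +6 −4 = 0 stops.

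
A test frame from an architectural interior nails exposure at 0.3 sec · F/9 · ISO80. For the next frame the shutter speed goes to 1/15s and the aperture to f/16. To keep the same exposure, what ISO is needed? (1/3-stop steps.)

ISO 1250

Shutter speed: 0.3 → 1/4 → 1/5 → 1/6 → 1/8 → 1/10 → 1/13 → 1/15 — 2 1/3 stops shorter (darker).
Aperture: f/9 → f/10 → f/11 → f/13 → f/14 → f/16 — 1 2/3 stops narrower (darker).
Net change so far: 4 stops darker. Offset with the ISO: 80 → 100 → 125 → 160 → 200 → 250 → 320 → 400 → 500 → 640 → 800 → 1000 → 1250.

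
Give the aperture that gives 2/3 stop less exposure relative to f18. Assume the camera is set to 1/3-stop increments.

f/22

Aperture: f/18 → f/20 → f/22 — 2/3 stop smaller aperture (darker).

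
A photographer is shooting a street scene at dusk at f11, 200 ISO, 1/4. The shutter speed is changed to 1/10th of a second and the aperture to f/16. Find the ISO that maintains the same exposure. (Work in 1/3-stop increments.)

Shutter speed: 1/4 → 1/5 → 1/6 → 1/8 → 1/10 — 1 1/3 stops shorter (darker).
Aperture: f/11 → f/13 → f/14 → f/16 — 1 stop narrower (darker).
Net change so far: 2 1/3 stops darker. Offset with the ISO: 200 → 250 → 320 → 400 → 500 → 640 → 800 → 1000.

ISO 1000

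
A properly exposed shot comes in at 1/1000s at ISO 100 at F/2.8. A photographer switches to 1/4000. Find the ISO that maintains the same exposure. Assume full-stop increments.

ISO 400

Shutter speed: 1/1000 → 1/2000 → 1/4000 — 2 stops faster (darker).
Need 2 stops brighter from the ISO: 100 → 200 → 400.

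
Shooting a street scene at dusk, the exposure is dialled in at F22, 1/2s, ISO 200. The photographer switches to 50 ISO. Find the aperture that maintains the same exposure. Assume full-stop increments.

ISO: 200 → 100 → 50 — 2 stops dropped (darker).
Need 2 stops brighter from the aperture: f/22 → f/16 → f/11.

f/11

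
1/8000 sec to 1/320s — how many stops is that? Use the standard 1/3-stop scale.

1/8000 → 1/6400 → 1/5000 → 1/4000 → 1/3200 → 1/2500 → 1/2000 → 1/1600 → 1/1250 → 1/1000 → 1/800 → 1/640 → 1/500 → 1/400 → 1/320 — count the steps: 14 third-stops = 4 2/3 stops.

4 2/3 stops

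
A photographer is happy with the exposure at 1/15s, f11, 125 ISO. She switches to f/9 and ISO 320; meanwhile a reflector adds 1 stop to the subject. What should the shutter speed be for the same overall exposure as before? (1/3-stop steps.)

Scene light: 1 stop brighter.
Aperture: f/11 → f/10 → f/9 — 2/3 stop larger aperture (brighter).
ISO: 125 → 160 → 200 → 250 → 320 — 1 1/3 stops higher (brighter).
Net so far: 3 stops brighter. Shutter speed: 1/15 → 1/20 → 1/25 → 1/30 → 1/40 → 1/50 → 1/60 → 1/80 → 1/100 → 1/125.

1/125s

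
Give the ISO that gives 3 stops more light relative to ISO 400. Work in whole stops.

ISO: 400 → 800 → 1600 → 3200 — 3 stops higher (brighter).

ISO 3200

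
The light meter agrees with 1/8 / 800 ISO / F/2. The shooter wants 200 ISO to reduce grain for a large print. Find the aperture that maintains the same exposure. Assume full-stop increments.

f/1.0

ISO: 800 → 400 → 200 — 2 stops lower (darker).
Need 2 stops brighter from the aperture: f/2 → f/1.4 → f/1.0.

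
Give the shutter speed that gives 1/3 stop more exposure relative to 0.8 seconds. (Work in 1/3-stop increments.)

Shutter speed: 0.8 → 1 — 1/3 stop longer (brighter).

1 s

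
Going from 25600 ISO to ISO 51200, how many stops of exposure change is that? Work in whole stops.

25600 → 51200 — count the steps: 1 stop.

1 stop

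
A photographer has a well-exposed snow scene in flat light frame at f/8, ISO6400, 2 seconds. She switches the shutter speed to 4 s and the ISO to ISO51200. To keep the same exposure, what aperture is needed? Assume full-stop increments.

f/32

Shutter speed: 2 → 4 — 1 stop slower (brighter).
ISO: 6400 → 12800 → 25600 → 51200 — 3 stops higher (brighter).
Net change so far: 4 stops brighter. Offset with the aperture: f/8 → f/11 → f/16 → f/22 → f/32.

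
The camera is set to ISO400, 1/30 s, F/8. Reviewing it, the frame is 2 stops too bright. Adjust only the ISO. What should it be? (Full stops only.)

Overexposed by 2 stops → need 2 stops darker.
ISO: 400 → 200 → 100.

ISO 100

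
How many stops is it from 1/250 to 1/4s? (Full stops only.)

6 stops

1/250 → 1/125 → 1/60 → 1/30 → 1/15 → 1/8 → 1/4 — count the steps: 6 stops.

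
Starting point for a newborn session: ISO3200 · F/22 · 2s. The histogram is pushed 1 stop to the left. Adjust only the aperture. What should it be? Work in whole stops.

f/16

Underexposed by 1 stop → need 1 stop brighter.
Aperture: f/22 → f/16.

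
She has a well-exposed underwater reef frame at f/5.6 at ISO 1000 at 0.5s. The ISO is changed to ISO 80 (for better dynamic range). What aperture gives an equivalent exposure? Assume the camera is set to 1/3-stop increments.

ISO: 1000 → 800 → 640 → 500 → 400 → 320 → 250 → 200 → 160 → 125 → 100 → 80 — 3 2/3 stops dropped (darker).
Need 3 2/3 stops brighter from the aperture: f/5.6 → f/5 → f/4.5 → f/4 → f/3.5 → f/3.2 → f/2.8 → f/2.5 → f/2.2 → f/2 → f/1.8 → f/1.6.

f/1.6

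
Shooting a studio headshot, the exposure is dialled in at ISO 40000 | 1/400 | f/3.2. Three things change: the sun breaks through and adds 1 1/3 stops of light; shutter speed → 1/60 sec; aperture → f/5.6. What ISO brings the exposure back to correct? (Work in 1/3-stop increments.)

ISO 8000

Scene light: 1 1/3 stops brighter.
Shutter speed: 1/400 → 1/320 → 1/250 → 1/200 → 1/160 → 1/125 → 1/100 → 1/80 → 1/60 — 2 2/3 stops slower (brighter).
Aperture: f/3.2 → f/3.5 → f/4 → f/4.5 → f/5 → f/5.6 — 1 2/3 stops stopped down (darker).
Net so far: 2 1/3 stops brighter. ISO: 40000 → 32000 → 25600 → 20000 → 16000 → 12800 → 10000 → 8000.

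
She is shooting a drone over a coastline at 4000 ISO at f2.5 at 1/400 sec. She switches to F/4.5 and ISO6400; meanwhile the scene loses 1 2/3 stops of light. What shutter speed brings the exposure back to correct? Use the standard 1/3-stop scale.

1/60s

Scene light: 1 2/3 stops darker.
Aperture: f/2.5 → f/2.8 → f/3.2 → f/3.5 → f/4 → f/4.5 — 1 2/3 stops narrower (darker).
ISO: 4000 → 5000 → 6400 — 2/3 stop raised (brighter).
Net so far: 2 2/3 stops darker. Shutter speed: 1/400 → 1/320 → 1/250 → 1/200 → 1/160 → 1/125 → 1/100 → 1/80 → 1/60.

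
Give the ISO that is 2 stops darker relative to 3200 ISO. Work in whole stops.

ISO 800

ISO: 3200 → 1600 → 800 — 2 stops dropped (darker).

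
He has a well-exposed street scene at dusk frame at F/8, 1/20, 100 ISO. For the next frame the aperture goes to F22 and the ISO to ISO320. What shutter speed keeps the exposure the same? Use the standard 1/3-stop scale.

1/8s

Aperture: f/8 → f/9 → f/10 → f/11 → f/13 → f/14 → f/16 → f/18 → f/20 → f/22 — 3 stops stopped down (darker).
ISO: 100 → 125 → 160 → 200 → 250 → 320 — 1 2/3 stops higher (brighter).
Net change so far: 1 1/3 stops darker. Offset with the shutter speed: 1/20 → 1/15 → 1/13 → 1/10 → 1/8.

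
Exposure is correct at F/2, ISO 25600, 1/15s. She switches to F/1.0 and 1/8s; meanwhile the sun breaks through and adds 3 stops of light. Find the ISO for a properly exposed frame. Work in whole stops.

Scene light: 3 stops brighter.
Aperture: f/2 → f/1.4 → f/1.0 — 2 stops opened up (brighter).
Shutter speed: 1/15 → 1/8 — 1 stop slower (brighter).
Net so far: 6 stops brighter. ISO: 25600 → 12800 → 6400 → 3200 → 1600 → 800 → 400.

ISO 400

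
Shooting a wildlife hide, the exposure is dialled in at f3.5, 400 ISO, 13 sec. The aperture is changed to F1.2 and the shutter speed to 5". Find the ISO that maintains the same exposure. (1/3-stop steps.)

ISO 125

Aperture: f/3.5 → f/3.2 → f/2.8 → f/2.5 → f/2.2 → f/2 → f/1.8 → f/1.6 → f/1.4 → f/1.2 — 3 stops wider (brighter).
Shutter speed: 13 → 10 → 8 → 6 → 5 — 1 1/3 stops faster (darker).
Net change so far: 1 2/3 stops brighter. Offset with the ISO: 400 → 320 → 250 → 200 → 160 → 125.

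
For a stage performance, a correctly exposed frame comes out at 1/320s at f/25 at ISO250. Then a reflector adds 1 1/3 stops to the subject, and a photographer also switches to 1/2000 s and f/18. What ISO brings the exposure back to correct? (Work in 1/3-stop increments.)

ISO 320

Scene light: 1 1/3 stops brighter.
Shutter speed: 1/320 → 1/400 → 1/500 → 1/640 → 1/800 → 1/1000 → 1/1250 → 1/1600 → 1/2000 — 2 2/3 stops faster (darker).
Aperture: f/25 → f/22 → f/20 → f/18 — 1 stop opened up (brighter).
Net so far: 1/3 stop darker. ISO: 250 → 320.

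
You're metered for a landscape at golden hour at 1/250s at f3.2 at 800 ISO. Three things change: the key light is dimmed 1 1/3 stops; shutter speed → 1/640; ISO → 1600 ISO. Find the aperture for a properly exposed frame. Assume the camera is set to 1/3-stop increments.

Scene light: 1 1/3 stops darker.
Shutter speed: 1/250 → 1/320 → 1/400 → 1/500 → 1/640 — 1 1/3 stops faster (darker).
ISO: 800 → 1000 → 1250 → 1600 — 1 stop higher (brighter).
Net so far: 1 2/3 stops darker. Aperture: f/3.2 → f/2.8 → f/2.5 → f/2.2 → f/2 → f/1.8.

f/1.8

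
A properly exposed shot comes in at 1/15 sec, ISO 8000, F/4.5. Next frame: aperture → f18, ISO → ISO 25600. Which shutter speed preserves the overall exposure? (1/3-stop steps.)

0.3 s

Aperture: f/4.5 → f/5 → f/5.6 → f/6.3 → f/7.1 → f/8 → f/9 → f/10 → f/11 → f/13 → f/14 → f/16 → f/18 — 4 stops stopped down (darker).
ISO: 8000 → 10000 → 12800 → 16000 → 20000 → 25600 — 1 2/3 stops raised (brighter).
Net change so far: 2 1/3 stops darker. Offset with the shutter speed: 1/15 → 1/13 → 1/10 → 1/8 → 1/6 → 1/5 → 1/4 → 0.3.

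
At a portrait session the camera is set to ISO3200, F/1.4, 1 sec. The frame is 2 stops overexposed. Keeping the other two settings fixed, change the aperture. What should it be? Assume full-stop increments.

f/2.8

Overexposed by 2 stops → need 2 stops darker.
Aperture: f/1.4 → f/2 → f/2.8.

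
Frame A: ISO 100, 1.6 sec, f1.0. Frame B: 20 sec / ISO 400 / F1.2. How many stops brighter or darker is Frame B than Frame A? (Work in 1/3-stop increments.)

5 stops brighter

Aperture: f/1.0 → f/1.1 → f/1.2 — 2/3 stop narrower (darker).
Shutter speed: 1.6 → 2 → 2.5 → 3.2 → 4 → 5 → 6 → 8 → 10 → 13 → 15 → 20 — 3 2/3 stops slower (brighter).
ISO: 100 → 125 → 160 → 200 → 250 → 320 → 400 — 2 stops raised (brighter).
Net: −2/3 +3 2/3 +2 = +5 stops.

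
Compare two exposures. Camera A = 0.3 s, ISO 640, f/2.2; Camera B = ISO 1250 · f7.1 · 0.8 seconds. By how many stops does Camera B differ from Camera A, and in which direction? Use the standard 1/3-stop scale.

1 stop darker

Aperture: f/2.2 → f/2.5 → f/2.8 → f/3.2 → f/3.5 → f/4 → f/4.5 → f/5 → f/5.6 → f/6.3 → f/7.1 — 3 1/3 stops smaller aperture (darker).
Shutter speed: 0.3 → 0.4 → 0.5 → 0.6 → 0.8 — 1 1/3 stops slower (brighter).
ISO: 640 → 800 → 1000 → 1250 — 1 stop higher (brighter).
Net: −3 1/3 +1 1/3 +1 = −1 stop.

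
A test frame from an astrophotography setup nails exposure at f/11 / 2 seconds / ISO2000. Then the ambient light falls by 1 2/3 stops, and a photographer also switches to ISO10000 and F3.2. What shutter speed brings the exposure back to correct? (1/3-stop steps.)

Scene light: 1 2/3 stops darker.
ISO: 2000 → 2500 → 3200 → 4000 → 5000 → 6400 → 8000 → 10000 — 2 1/3 stops raised (brighter).
Aperture: f/11 → f/10 → f/9 → f/8 → f/7.1 → f/6.3 → f/5.6 → f/5 → f/4.5 → f/4 → f/3.5 → f/3.2 — 3 2/3 stops larger aperture (brighter).
Net so far: 4 1/3 stops brighter. Shutter speed: 2 → 1.6 → 1.3 → 1 → 0.8 → 0.6 → 0.5 → 0.4 → 0.3 → 1/4 → 1/5 → 1/6 → 1/8 → 1/10.

1/10s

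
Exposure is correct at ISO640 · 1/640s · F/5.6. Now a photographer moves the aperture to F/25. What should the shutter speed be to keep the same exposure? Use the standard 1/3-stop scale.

1/30s

Aperture: f/5.6 → f/6.3 → f/7.1 → f/8 → f/9 → f/10 → f/11 → f/13 → f/14 → f/16 → f/18 → f/20 → f/22 → f/25 — 4 1/3 stops stopped down (darker).
Need 4 1/3 stops brighter from the shutter speed: 1/640 → 1/500 → 1/400 → 1/320 → 1/250 → 1/200 → 1/160 → 1/125 → 1/100 → 1/80 → 1/60 → 1/50 → 1/40 → 1/30.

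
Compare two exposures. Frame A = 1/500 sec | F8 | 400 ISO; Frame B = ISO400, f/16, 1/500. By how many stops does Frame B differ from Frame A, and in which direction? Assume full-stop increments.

Aperture: f/8 → f/11 → f/16 — 2 stops narrower (darker).
Shutter speed: unchanged.
ISO: unchanged.
Net: −2 = −2 stops.

2 stops darker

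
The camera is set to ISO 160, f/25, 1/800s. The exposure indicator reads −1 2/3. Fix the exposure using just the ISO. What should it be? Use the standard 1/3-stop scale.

Underexposed by 1 2/3 stops → need 1 2/3 stops brighter.
ISO: 160 → 200 → 250 → 320 → 400 → 500.

ISO 500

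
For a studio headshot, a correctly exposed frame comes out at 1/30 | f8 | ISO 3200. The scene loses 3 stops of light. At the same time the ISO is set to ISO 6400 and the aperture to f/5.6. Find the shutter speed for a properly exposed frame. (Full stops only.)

Scene light: 3 stops darker.
ISO: 3200 → 6400 — 1 stop higher (brighter).
Aperture: f/8 → f/5.6 — 1 stop wider (brighter).
Net so far: 1 stop darker. Shutter speed: 1/30 → 1/15.

1/15s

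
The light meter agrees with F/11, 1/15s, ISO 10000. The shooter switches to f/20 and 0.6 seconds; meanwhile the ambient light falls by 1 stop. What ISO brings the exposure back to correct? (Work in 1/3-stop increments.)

ISO 6400

Scene light: 1 stop darker.
Aperture: f/11 → f/13 → f/14 → f/16 → f/18 → f/20 — 1 2/3 stops narrower (darker).
Shutter speed: 1/15 → 1/13 → 1/10 → 1/8 → 1/6 → 1/5 → 1/4 → 0.3 → 0.4 → 0.5 → 0.6 — 3 1/3 stops slower (brighter).
Net so far: 2/3 stop brighter. ISO: 10000 → 8000 → 6400.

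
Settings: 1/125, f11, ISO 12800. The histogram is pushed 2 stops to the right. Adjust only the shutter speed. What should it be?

1/500s

Overexposed by 2 stops → need 2 stops darker.
Shutter speed: 1/125 → 1/250 → 1/500.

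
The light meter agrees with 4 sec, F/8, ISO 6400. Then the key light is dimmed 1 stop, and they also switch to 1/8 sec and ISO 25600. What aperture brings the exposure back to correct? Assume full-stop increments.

f/2

Scene light: 1 stop darker.
Shutter speed: 4 → 2 → 1 → 1/2 → 1/4 → 1/8 — 5 stops shorter (darker).
ISO: 6400 → 12800 → 25600 — 2 stops raised (brighter).
Net so far: 4 stops darker. Aperture: f/8 → f/5.6 → f/4 → f/2.8 → f/2.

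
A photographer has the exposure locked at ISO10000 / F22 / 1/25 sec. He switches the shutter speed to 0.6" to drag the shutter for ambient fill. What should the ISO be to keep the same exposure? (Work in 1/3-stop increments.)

ISO 640

Shutter speed: 1/25 → 1/20 → 1/15 → 1/13 → 1/10 → 1/8 → 1/6 → 1/5 → 1/4 → 0.3 → 0.4 → 0.5 → 0.6 — 4 stops slower (brighter).
Need 4 stops darker from the ISO: 10000 → 8000 → 6400 → 5000 → 4000 → 3200 → 2500 → 2000 → 1600 → 1250 → 1000 → 800 → 640.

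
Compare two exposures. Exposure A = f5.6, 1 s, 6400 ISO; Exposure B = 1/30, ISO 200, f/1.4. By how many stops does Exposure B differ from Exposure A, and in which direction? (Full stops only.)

Aperture: f/5.6 → f/4 → f/2.8 → f/2 → f/1.4 — 4 stops larger aperture (brighter).
Shutter speed: 1 → 1/2 → 1/4 → 1/8 → 1/15 → 1/30 — 5 stops shorter (darker).
ISO: 6400 → 3200 → 1600 → 800 → 400 → 200 — 5 stops lower (darker).
Net: +4 −5 −5 = −6 stops.

6 stops darker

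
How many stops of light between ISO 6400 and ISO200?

6400 → 3200 → 1600 → 800 → 400 → 200 — count the steps: 5 stops.

5 stops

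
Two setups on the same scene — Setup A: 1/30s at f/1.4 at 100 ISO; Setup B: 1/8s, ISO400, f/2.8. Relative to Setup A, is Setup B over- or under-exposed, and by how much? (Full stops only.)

2 stops brighter

Aperture: f/1.4 → f/2 → f/2.8 — 2 stops smaller aperture (darker).
Shutter speed: 1/30 → 1/15 → 1/8 — 2 stops slower (brighter).
ISO: 100 → 200 → 400 — 2 stops higher (brighter).
Net: −2 +2 +2 = +2 stops.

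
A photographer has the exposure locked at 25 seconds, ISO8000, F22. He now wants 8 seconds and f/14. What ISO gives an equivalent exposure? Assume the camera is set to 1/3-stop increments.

Shutter speed: 25 → 20 → 15 → 13 → 10 → 8 — 1 2/3 stops shorter (darker).
Aperture: f/22 → f/20 → f/18 → f/16 → f/14 — 1 1/3 stops wider (brighter).
Net change so far: 1/3 stop darker. Offset with the ISO: 8000 → 10000.

ISO 10000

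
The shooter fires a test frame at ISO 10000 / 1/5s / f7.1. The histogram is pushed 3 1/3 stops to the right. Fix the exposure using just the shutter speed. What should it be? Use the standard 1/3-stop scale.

1/50s

Overexposed by 3 1/3 stops → need 3 1/3 stops darker.
Shutter speed: 1/5 → 1/6 → 1/8 → 1/10 → 1/13 → 1/15 → 1/20 → 1/25 → 1/30 → 1/40 → 1/50.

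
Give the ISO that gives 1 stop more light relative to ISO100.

ISO 200

ISO: 100 → 200 — 1 stop higher (brighter).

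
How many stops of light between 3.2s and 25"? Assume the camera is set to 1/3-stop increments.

3 stops

3.2 → 4 → 5 → 6 → 8 → 10 → 13 → 15 → 20 → 25 — count the steps: 9 third-stops = 3 stops.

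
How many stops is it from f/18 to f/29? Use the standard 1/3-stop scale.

1 1/3 stops

f/18 → f/20 → f/22 → f/25 → f/29 — count the steps: 4 third-stops = 1 1/3 stops.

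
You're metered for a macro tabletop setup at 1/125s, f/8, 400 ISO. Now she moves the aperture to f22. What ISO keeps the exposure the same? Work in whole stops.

ISO 3200

Aperture: f/8 → f/11 → f/16 → f/22 — 3 stops stopped down (darker).
Need 3 stops brighter from the ISO: 400 → 800 → 1600 → 3200.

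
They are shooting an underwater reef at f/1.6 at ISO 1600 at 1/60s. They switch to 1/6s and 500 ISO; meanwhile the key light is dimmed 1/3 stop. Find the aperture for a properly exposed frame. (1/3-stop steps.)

f/2.5

Scene light: 1/3 stop darker.
Shutter speed: 1/60 → 1/50 → 1/40 → 1/30 → 1/25 → 1/20 → 1/15 → 1/13 → 1/10 → 1/8 → 1/6 — 3 1/3 stops slower (brighter).
ISO: 1600 → 1250 → 1000 → 800 → 640 → 500 — 1 2/3 stops dropped (darker).
Net so far: 1 1/3 stops brighter. Aperture: f/1.6 → f/1.8 → f/2 → f/2.2 → f/2.5.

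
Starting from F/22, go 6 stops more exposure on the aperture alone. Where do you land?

f/2.8

Aperture: f/22 → f/16 → f/11 → f/8 → f/5.6 → f/4 → f/2.8 — 6 stops larger aperture (brighter).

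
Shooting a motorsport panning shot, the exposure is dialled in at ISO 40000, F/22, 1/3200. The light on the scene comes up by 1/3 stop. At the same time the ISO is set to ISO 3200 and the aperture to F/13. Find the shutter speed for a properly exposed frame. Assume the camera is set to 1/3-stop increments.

1/1000s

Scene light: 1/3 stop brighter.
ISO: 40000 → 32000 → 25600 → 20000 → 16000 → 12800 → 10000 → 8000 → 6400 → 5000 → 4000 → 3200 — 3 2/3 stops lower (darker).
Aperture: f/22 → f/20 → f/18 → f/16 → f/14 → f/13 — 1 2/3 stops larger aperture (brighter).
Net so far: 1 2/3 stops darker. Shutter speed: 1/3200 → 1/2500 → 1/2000 → 1/1600 → 1/1250 → 1/1000.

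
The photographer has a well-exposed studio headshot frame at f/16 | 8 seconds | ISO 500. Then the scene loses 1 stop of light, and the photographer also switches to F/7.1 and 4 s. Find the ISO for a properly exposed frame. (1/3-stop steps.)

Scene light: 1 stop darker.
Aperture: f/16 → f/14 → f/13 → f/11 → f/10 → f/9 → f/8 → f/7.1 — 2 1/3 stops larger aperture (brighter).
Shutter speed: 8 → 6 → 5 → 4 — 1 stop shorter (darker).
Net so far: 1/3 stop brighter. ISO: 500 → 400.

ISO 400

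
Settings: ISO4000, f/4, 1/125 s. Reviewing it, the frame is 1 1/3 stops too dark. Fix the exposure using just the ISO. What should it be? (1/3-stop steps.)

Underexposed by 1 1/3 stops → need 1 1/3 stops brighter.
ISO: 4000 → 5000 → 6400 → 8000 → 10000.

ISO 10000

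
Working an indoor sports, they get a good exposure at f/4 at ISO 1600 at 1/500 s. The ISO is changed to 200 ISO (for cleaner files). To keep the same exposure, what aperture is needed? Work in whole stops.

ISO: 1600 → 800 → 400 → 200 — 3 stops dropped (darker).
Need 3 stops brighter from the aperture: f/4 → f/2.8 → f/2 → f/1.4.

f/1.4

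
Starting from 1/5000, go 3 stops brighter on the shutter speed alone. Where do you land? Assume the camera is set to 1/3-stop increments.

1/640s

Shutter speed: 1/5000 → 1/4000 → 1/3200 → 1/2500 → 1/2000 → 1/1600 → 1/1250 → 1/1000 → 1/800 → 1/640 — 3 stops slower (brighter).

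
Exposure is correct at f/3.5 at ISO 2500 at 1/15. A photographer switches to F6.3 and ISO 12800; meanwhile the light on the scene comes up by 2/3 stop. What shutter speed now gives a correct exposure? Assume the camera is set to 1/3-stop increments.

1/40s

Scene light: 2/3 stop brighter.
Aperture: f/3.5 → f/4 → f/4.5 → f/5 → f/5.6 → f/6.3 — 1 2/3 stops stopped down (darker).
ISO: 2500 → 3200 → 4000 → 5000 → 6400 → 8000 → 10000 → 12800 — 2 1/3 stops raised (brighter).
Net so far: 1 1/3 stops brighter. Shutter speed: 1/15 → 1/20 → 1/25 → 1/30 → 1/40.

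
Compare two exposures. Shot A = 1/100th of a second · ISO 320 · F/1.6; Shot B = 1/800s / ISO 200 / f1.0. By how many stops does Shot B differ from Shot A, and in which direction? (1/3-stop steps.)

Aperture: f/1.6 → f/1.4 → f/1.2 → f/1.1 → f/1.0 — 1 1/3 stops wider (brighter).
Shutter speed: 1/100 → 1/125 → 1/160 → 1/200 → 1/250 → 1/320 → 1/400 → 1/500 → 1/640 → 1/800 — 3 stops shorter (darker).
ISO: 320 → 250 → 200 — 2/3 stop lower (darker).
Net: +1 1/3 −3 −2/3 = −2 1/3 stops.

2 1/3 stops darker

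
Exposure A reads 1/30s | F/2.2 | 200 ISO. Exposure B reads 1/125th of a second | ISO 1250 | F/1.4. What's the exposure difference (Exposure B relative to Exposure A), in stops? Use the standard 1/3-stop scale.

2 stops brighter

Aperture: f/2.2 → f/2 → f/1.8 → f/1.6 → f/1.4 — 1 1/3 stops wider (brighter).
Shutter speed: 1/30 → 1/40 → 1/50 → 1/60 → 1/80 → 1/100 → 1/125 — 2 stops faster (darker).
ISO: 200 → 250 → 320 → 400 → 500 → 640 → 800 → 1000 → 1250 — 2 2/3 stops higher (brighter).
Net: +1 1/3 −2 +2 2/3 = +2 stops.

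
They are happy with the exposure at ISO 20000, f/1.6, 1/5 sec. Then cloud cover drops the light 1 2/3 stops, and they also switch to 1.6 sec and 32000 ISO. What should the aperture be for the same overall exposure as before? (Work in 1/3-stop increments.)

f/3.2

Scene light: 1 2/3 stops darker.
Shutter speed: 1/5 → 1/4 → 0.3 → 0.4 → 0.5 → 0.6 → 0.8 → 1 → 1.3 → 1.6 — 3 stops slower (brighter).
ISO: 20000 → 25600 → 32000 — 2/3 stop higher (brighter).
Net so far: 2 stops brighter. Aperture: f/1.6 → f/1.8 → f/2 → f/2.2 → f/2.5 → f/2.8 → f/3.2.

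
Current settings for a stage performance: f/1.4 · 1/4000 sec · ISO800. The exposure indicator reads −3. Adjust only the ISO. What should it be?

ISO 6400

Underexposed by 3 stops → need 3 stops brighter.
ISO: 800 → 1600 → 3200 → 6400.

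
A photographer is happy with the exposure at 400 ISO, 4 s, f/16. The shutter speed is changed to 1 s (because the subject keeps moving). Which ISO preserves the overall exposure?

ISO 1600

Shutter speed: 4 → 2 → 1 — 2 stops faster (darker).
Need 2 stops brighter from the ISO: 400 → 800 → 1600.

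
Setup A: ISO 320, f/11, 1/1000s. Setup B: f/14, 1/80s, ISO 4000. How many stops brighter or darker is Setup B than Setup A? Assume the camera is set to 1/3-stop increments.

Aperture: f/11 → f/13 → f/14 — 2/3 stop smaller aperture (darker).
Shutter speed: 1/1000 → 1/800 → 1/640 → 1/500 → 1/400 → 1/320 → 1/250 → 1/200 → 1/160 → 1/125 → 1/100 → 1/80 — 3 2/3 stops longer (brighter).
ISO: 320 → 400 → 500 → 640 → 800 → 1000 → 1250 → 1600 → 2000 → 2500 → 3200 → 4000 — 3 2/3 stops higher (brighter).
Net: −2/3 +3 2/3 +3 2/3 = +6 2/3 stops.

6 2/3 stops brighter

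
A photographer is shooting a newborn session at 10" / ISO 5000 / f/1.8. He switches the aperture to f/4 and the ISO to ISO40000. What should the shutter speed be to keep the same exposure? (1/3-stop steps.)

Aperture: f/1.8 → f/2 → f/2.2 → f/2.5 → f/2.8 → f/3.2 → f/3.5 → f/4 — 2 1/3 stops narrower (darker).
ISO: 5000 → 6400 → 8000 → 10000 → 12800 → 16000 → 20000 → 25600 → 32000 → 40000 — 3 stops higher (brighter).
Net change so far: 2/3 stop brighter. Offset with the shutter speed: 10 → 8 → 6.

6 s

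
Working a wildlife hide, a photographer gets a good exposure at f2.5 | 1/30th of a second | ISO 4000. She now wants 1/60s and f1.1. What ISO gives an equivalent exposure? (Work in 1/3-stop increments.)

ISO 1600

Shutter speed: 1/30 → 1/40 → 1/50 → 1/60 — 1 stop shorter (darker).
Aperture: f/2.5 → f/2.2 → f/2 → f/1.8 → f/1.6 → f/1.4 → f/1.2 → f/1.1 — 2 1/3 stops wider (brighter).
Net change so far: 1 1/3 stops brighter. Offset with the ISO: 4000 → 3200 → 2500 → 2000 → 1600.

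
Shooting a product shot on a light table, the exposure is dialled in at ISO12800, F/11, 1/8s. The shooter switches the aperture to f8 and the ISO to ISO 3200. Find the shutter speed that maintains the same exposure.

1/4s

Aperture: f/11 → f/8 — 1 stop opened up (brighter).
ISO: 12800 → 6400 → 3200 — 2 stops lower (darker).
Net change so far: 1 stop darker. Offset with the shutter speed: 1/8 → 1/4.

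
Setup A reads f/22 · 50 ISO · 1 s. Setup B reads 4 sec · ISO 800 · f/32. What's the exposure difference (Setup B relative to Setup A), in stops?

5 stops brighter

Aperture: f/22 → f/32 — 1 stop smaller aperture (darker).
Shutter speed: 1 → 2 → 4 — 2 stops longer (brighter).
ISO: 50 → 100 → 200 → 400 → 800 — 4 stops raised (brighter).
Net: −1 +2 +4 = +5 stops.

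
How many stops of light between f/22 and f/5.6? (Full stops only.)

4 stops

f/22 → f/16 → f/11 → f/8 → f/5.6 — count the steps: 4 stops.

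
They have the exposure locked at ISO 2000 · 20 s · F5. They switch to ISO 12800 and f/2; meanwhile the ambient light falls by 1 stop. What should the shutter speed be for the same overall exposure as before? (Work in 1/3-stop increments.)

Scene light: 1 stop darker.
ISO: 2000 → 2500 → 3200 → 4000 → 5000 → 6400 → 8000 → 10000 → 12800 — 2 2/3 stops higher (brighter).
Aperture: f/5 → f/4.5 → f/4 → f/3.5 → f/3.2 → f/2.8 → f/2.5 → f/2.2 → f/2 — 2 2/3 stops opened up (brighter).
Net so far: 4 1/3 stops brighter. Shutter speed: 20 → 15 → 13 → 10 → 8 → 6 → 5 → 4 → 3.2 → 2.5 → 2 → 1.6 → 1.3 → 1.

1 s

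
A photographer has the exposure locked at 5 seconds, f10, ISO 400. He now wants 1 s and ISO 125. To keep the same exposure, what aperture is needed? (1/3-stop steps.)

Shutter speed: 5 → 4 → 3.2 → 2.5 → 2 → 1.6 → 1.3 → 1 — 2 1/3 stops faster (darker).
ISO: 400 → 320 → 250 → 200 → 160 → 125 — 1 2/3 stops lower (darker).
Net change so far: 4 stops darker. Offset with the aperture: f/10 → f/9 → f/8 → f/7.1 → f/6.3 → f/5.6 → f/5 → f/4.5 → f/4 → f/3.5 → f/3.2 → f/2.8 → f/2.5.

f/2.5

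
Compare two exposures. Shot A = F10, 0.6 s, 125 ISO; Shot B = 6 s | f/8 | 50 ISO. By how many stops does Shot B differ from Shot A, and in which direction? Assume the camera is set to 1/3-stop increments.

Aperture: f/10 → f/9 → f/8 — 2/3 stop opened up (brighter).
Shutter speed: 0.6 → 0.8 → 1 → 1.3 → 1.6 → 2 → 2.5 → 3.2 → 4 → 5 → 6 — 3 1/3 stops slower (brighter).
ISO: 125 → 100 → 80 → 64 → 50 — 1 1/3 stops dropped (darker).
Net: +2/3 +3 1/3 −1 1/3 = +2 2/3 stops.

2 2/3 stops brighter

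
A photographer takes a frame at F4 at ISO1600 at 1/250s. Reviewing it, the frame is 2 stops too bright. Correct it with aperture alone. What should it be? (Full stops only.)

Overexposed by 2 stops → need 2 stops darker.
Aperture: f/4 → f/5.6 → f/8.

f/8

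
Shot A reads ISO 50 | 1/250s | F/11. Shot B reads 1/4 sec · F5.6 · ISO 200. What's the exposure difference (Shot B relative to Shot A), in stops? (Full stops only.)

10 stops brighter

Aperture: f/11 → f/8 → f/5.6 — 2 stops larger aperture (brighter).
Shutter speed: 1/250 → 1/125 → 1/60 → 1/30 → 1/15 → 1/8 → 1/4 — 6 stops longer (brighter).
ISO: 50 → 100 → 200 — 2 stops higher (brighter).
Net: +2 +6 +2 = +10 stops.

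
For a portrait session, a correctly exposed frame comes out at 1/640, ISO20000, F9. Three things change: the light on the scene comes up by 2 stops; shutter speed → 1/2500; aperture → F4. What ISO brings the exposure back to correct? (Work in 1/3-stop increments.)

Scene light: 2 stops brighter.
Shutter speed: 1/640 → 1/800 → 1/1000 → 1/1250 → 1/1600 → 1/2000 → 1/2500 — 2 stops faster (darker).
Aperture: f/9 → f/8 → f/7.1 → f/6.3 → f/5.6 → f/5 → f/4.5 → f/4 — 2 1/3 stops wider (brighter).
Net so far: 2 1/3 stops brighter. ISO: 20000 → 16000 → 12800 → 10000 → 8000 → 6400 → 5000 → 4000.

ISO 4000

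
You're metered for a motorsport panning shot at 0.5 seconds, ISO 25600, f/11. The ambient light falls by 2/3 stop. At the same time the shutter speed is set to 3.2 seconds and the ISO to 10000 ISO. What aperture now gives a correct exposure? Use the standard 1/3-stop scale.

f/14

Scene light: 2/3 stop darker.
Shutter speed: 0.5 → 0.6 → 0.8 → 1 → 1.3 → 1.6 → 2 → 2.5 → 3.2 — 2 2/3 stops slower (brighter).
ISO: 25600 → 20000 → 16000 → 12800 → 10000 — 1 1/3 stops lower (darker).
Net so far: 2/3 stop brighter. Aperture: f/11 → f/13 → f/14.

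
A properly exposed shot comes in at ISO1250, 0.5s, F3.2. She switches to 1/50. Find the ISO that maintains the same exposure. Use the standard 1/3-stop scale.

Shutter speed: 0.5 → 0.4 → 0.3 → 1/4 → 1/5 → 1/6 → 1/8 → 1/10 → 1/13 → 1/15 → 1/20 → 1/25 → 1/30 → 1/40 → 1/50 — 4 2/3 stops faster (darker).
Need 4 2/3 stops brighter from the ISO: 1250 → 1600 → 2000 → 2500 → 3200 → 4000 → 5000 → 6400 → 8000 → 10000 → 12800 → 16000 → 20000 → 25600 → 32000.

ISO 32000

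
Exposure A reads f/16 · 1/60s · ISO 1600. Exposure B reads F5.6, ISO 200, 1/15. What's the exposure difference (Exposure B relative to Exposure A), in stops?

2 stops brighter

Aperture: f/16 → f/11 → f/8 → f/5.6 — 3 stops wider (brighter).
Shutter speed: 1/60 → 1/30 → 1/15 — 2 stops longer (brighter).
ISO: 1600 → 800 → 400 → 200 — 3 stops lower (darker).
Net: +3 +2 −3 = +2 stops.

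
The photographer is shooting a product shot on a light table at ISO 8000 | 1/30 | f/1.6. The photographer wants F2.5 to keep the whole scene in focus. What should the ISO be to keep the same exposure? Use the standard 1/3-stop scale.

Aperture: f/1.6 → f/1.8 → f/2 → f/2.2 → f/2.5 — 1 1/3 stops smaller aperture (darker).
Need 1 1/3 stops brighter from the ISO: 8000 → 10000 → 12800 → 16000 → 20000.

ISO 20000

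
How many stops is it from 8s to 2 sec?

8 → 4 → 2 — count the steps: 2 stops.

2 stops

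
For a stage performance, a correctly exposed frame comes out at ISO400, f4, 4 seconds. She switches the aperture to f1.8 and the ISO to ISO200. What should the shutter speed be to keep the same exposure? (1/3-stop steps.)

Aperture: f/4 → f/3.5 → f/3.2 → f/2.8 → f/2.5 → f/2.2 → f/2 → f/1.8 — 2 1/3 stops opened up (brighter).
ISO: 400 → 320 → 250 → 200 — 1 stop lower (darker).
Net change so far: 1 1/3 stops brighter. Offset with the shutter speed: 4 → 3.2 → 2.5 → 2 → 1.6.

1.6 s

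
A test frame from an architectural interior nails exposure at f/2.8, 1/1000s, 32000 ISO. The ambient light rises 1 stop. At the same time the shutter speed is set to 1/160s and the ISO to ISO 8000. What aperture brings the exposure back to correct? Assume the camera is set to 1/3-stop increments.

f/5

Scene light: 1 stop brighter.
Shutter speed: 1/1000 → 1/800 → 1/640 → 1/500 → 1/400 → 1/320 → 1/250 → 1/200 → 1/160 — 2 2/3 stops longer (brighter).
ISO: 32000 → 25600 → 20000 → 16000 → 12800 → 10000 → 8000 — 2 stops lower (darker).
Net so far: 1 2/3 stops brighter. Aperture: f/2.8 → f/3.2 → f/3.5 → f/4 → f/4.5 → f/5.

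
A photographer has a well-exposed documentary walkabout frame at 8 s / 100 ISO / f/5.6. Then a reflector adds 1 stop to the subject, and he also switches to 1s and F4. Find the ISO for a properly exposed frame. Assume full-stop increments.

ISO 200

Scene light: 1 stop brighter.
Shutter speed: 8 → 4 → 2 → 1 — 3 stops faster (darker).
Aperture: f/5.6 → f/4 — 1 stop larger aperture (brighter).
Net so far: 1 stop darker. ISO: 100 → 200.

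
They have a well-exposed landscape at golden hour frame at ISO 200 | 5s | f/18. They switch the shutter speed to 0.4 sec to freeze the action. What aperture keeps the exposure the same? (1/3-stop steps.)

f/5

Shutter speed: 5 → 4 → 3.2 → 2.5 → 2 → 1.6 → 1.3 → 1 → 0.8 → 0.6 → 0.5 → 0.4 — 3 2/3 stops shorter (darker).
Need 3 2/3 stops brighter from the aperture: f/18 → f/16 → f/14 → f/13 → f/11 → f/10 → f/9 → f/8 → f/7.1 → f/6.3 → f/5.6 → f/5.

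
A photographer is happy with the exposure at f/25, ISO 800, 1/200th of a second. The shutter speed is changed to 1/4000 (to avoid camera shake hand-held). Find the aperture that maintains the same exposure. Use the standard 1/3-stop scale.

f/5.6

Shutter speed: 1/200 → 1/250 → 1/320 → 1/400 → 1/500 → 1/640 → 1/800 → 1/1000 → 1/1250 → 1/1600 → 1/2000 → 1/2500 → 1/3200 → 1/4000 — 4 1/3 stops shorter (darker).
Need 4 1/3 stops brighter from the aperture: f/25 → f/22 → f/20 → f/18 → f/16 → f/14 → f/13 → f/11 → f/10 → f/9 → f/8 → f/7.1 → f/6.3 → f/5.6.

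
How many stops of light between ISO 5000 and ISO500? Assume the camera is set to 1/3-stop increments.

5000 → 4000 → 3200 → 2500 → 2000 → 1600 → 1250 → 1000 → 800 → 640 → 500 — count the steps: 10 third-stops = 3 1/3 stops.

3 1/3 stops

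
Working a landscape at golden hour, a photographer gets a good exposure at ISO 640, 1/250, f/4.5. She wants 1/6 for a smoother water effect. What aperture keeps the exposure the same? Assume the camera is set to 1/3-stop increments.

Shutter speed: 1/250 → 1/200 → 1/160 → 1/125 → 1/100 → 1/80 → 1/60 → 1/50 → 1/40 → 1/30 → 1/25 → 1/20 → 1/15 → 1/13 → 1/10 → 1/8 → 1/6 — 5 1/3 stops longer (brighter).
Need 5 1/3 stops darker from the aperture: f/4.5 → f/5 → f/5.6 → f/6.3 → f/7.1 → f/8 → f/9 → f/10 → f/11 → f/13 → f/14 → f/16 → f/18 → f/20 → f/22 → f/25 → f/29.

f/29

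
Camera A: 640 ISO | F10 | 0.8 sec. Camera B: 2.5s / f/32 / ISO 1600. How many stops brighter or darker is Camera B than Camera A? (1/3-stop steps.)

1/3 stop darker

Aperture: f/10 → f/11 → f/13 → f/14 → f/16 → f/18 → f/20 → f/22 → f/25 → f/29 → f/32 — 3 1/3 stops narrower (darker).
Shutter speed: 0.8 → 1 → 1.3 → 1.6 → 2 → 2.5 — 1 2/3 stops longer (brighter).
ISO: 640 → 800 → 1000 → 1250 → 1600 — 1 1/3 stops raised (brighter).
Net: −3 1/3 +1 2/3 +1 1/3 = −1/3 stops.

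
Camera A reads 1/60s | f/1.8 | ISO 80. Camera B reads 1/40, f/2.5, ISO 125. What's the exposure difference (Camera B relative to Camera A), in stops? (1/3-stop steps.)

1/3 stop brighter

Aperture: f/1.8 → f/2 → f/2.2 → f/2.5 — 1 stop stopped down (darker).
Shutter speed: 1/60 → 1/50 → 1/40 — 2/3 stop slower (brighter).
ISO: 80 → 100 → 125 — 2/3 stop raised (brighter).
Net: −1 +2/3 +2/3 = +1/3 stops.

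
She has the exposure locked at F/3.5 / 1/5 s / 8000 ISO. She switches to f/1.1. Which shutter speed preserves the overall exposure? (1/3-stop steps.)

1/50s

Aperture: f/3.5 → f/3.2 → f/2.8 → f/2.5 → f/2.2 → f/2 → f/1.8 → f/1.6 → f/1.4 → f/1.2 → f/1.1 — 3 1/3 stops opened up (brighter).
Need 3 1/3 stops darker from the shutter speed: 1/5 → 1/6 → 1/8 → 1/10 → 1/13 → 1/15 → 1/20 → 1/25 → 1/30 → 1/40 → 1/50.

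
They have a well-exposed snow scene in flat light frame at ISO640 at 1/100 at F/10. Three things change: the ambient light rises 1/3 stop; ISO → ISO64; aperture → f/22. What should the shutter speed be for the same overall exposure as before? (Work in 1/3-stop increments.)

0.4 s

Scene light: 1/3 stop brighter.
ISO: 640 → 500 → 400 → 320 → 250 → 200 → 160 → 125 → 100 → 80 → 64 — 3 1/3 stops lower (darker).
Aperture: f/10 → f/11 → f/13 → f/14 → f/16 → f/18 → f/20 → f/22 — 2 1/3 stops smaller aperture (darker).
Net so far: 5 1/3 stops darker. Shutter speed: 1/100 → 1/80 → 1/60 → 1/50 → 1/40 → 1/30 → 1/25 → 1/20 → 1/15 → 1/13 → 1/10 → 1/8 → 1/6 → 1/5 → 1/4 → 0.3 → 0.4.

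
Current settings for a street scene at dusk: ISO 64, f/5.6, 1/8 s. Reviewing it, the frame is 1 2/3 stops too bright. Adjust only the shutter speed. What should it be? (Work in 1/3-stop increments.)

1/25s

Overexposed by 1 2/3 stops → need 1 2/3 stops darker.
Shutter speed: 1/8 → 1/10 → 1/13 → 1/15 → 1/20 → 1/25.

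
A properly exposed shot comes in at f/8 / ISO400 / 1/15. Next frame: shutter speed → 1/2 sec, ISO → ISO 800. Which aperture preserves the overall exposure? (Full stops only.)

f/32

Shutter speed: 1/15 → 1/8 → 1/4 → 1/2 — 3 stops longer (brighter).
ISO: 400 → 800 — 1 stop higher (brighter).
Net change so far: 4 stops brighter. Offset with the aperture: f/8 → f/11 → f/16 → f/22 → f/32.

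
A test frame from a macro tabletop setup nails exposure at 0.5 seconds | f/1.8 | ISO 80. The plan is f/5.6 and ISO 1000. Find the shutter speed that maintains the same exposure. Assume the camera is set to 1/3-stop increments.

0.4 s

Aperture: f/1.8 → f/2 → f/2.2 → f/2.5 → f/2.8 → f/3.2 → f/3.5 → f/4 → f/4.5 → f/5 → f/5.6 — 3 1/3 stops stopped down (darker).
ISO: 80 → 100 → 125 → 160 → 200 → 250 → 320 → 400 → 500 → 640 → 800 → 1000 — 3 2/3 stops raised (brighter).
Net change so far: 1/3 stop brighter. Offset with the shutter speed: 0.5 → 0.4.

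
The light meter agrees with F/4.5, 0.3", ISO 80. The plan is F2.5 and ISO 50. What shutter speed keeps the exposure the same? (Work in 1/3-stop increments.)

Aperture: f/4.5 → f/4 → f/3.5 → f/3.2 → f/2.8 → f/2.5 — 1 2/3 stops opened up (brighter).
ISO: 80 → 64 → 50 — 2/3 stop lower (darker).
Net change so far: 1 stop brighter. Offset with the shutter speed: 0.3 → 1/4 → 1/5 → 1/6.

1/6s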